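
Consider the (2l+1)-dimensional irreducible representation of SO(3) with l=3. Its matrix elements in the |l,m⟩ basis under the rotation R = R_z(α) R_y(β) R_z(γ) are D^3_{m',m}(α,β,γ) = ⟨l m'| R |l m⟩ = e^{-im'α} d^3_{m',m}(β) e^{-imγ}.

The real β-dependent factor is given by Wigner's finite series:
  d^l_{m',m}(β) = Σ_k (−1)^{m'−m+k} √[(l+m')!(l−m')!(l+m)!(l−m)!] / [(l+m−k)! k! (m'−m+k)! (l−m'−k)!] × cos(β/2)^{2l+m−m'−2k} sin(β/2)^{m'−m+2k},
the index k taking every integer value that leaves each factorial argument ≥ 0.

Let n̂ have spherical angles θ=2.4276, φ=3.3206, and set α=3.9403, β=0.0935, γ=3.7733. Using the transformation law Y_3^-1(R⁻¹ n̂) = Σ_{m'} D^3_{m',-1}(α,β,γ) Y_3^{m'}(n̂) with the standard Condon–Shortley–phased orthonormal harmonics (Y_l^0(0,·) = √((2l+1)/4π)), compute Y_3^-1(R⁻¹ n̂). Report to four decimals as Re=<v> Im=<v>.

Re=-0.1237 Im=-0.3143

Need the full column D^3_{m',-1} for m'=−3..3 at α=3.9403, β=0.0935, γ=3.7733.
cos(β/2)=0.998907, sin(β/2)=0.046733
d^3_{-3,-1}: single k=2 term ⇒ +0.008422;  D = -0.008367+0.000956i
d^3_{-2,-1}: k∈[1..2] ⇒ +0.146977 -0.000643 = +0.146334;  D = +0.089526-0.115753i
d^3_{-1,-1}: k∈[0..2] ⇒ +0.993462 -0.017396 +0.000029 = +0.976095;  D = +0.136576+0.966493i
d^3_{0,-1}: k∈[0..2] ⇒ -0.161005 +0.001057 -0.000001 = -0.159949;  D = +0.129082+0.094454i
d^3_{1,-1}: k∈[0..2] ⇒ +0.013047 -0.000038 +0.000000 = +0.013009;  D = +0.012828-0.002162i
d^3_{2,-1}: k∈[0..1] ⇒ -0.000643 +0.000001 = -0.000643;  D = +0.000366-0.000529i
d^3_{3,-1}: single k=0 term ⇒ +0.000018;  D = -0.000004-0.000018i
Y_3^{m'}(θ=2.4276,φ=3.3206) and Σ D·Y over m':
  (-0.0084+0.0010i)·(-0.1007+0.0599i)  (+0.0895-0.1158i)·(-0.3102+0.1161i)  (+0.1366+0.9665i)·(-0.3865+0.0699i)  (+0.1291+0.0945i)·(+0.0407+0.0000i)  (+0.0128-0.0022i)·(+0.3865+0.0699i)  (+0.0004-0.0005i)·(-0.3102-0.1161i)  (-0.0000-0.0000i)·(+0.1007+0.0599i)
Y_3^-1(R⁻¹ n̂) = -0.123742-0.314258i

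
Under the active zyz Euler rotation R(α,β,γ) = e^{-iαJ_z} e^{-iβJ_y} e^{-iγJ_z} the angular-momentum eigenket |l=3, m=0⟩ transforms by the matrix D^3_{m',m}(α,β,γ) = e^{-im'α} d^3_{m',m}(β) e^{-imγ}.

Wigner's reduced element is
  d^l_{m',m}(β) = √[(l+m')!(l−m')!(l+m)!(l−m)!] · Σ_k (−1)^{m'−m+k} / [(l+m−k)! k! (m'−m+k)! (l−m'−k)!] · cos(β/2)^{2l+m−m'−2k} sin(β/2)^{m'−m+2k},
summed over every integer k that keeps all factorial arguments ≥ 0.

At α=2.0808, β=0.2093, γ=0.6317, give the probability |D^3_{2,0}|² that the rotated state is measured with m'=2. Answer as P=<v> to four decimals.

Split into d^3_{2,0}(β=0.2093) × two z-phases.
Half-angle: c=0.994529, s=0.104459. N=√(120·1·6·6)=65.726707
k∈{0,1} keeps every argument non-negative
  k=0: (−1)^2·65.7267/(12)·0.9945^4·0.1045^2 = +0.058469
  k=1: (−1)^3·65.7267/(12)·0.9945^2·0.1045^4 = -0.000645
d^3_{2,0}(0.2093) = +0.058469 -0.000645 = +0.057824
|D^3_{2,0}|² = |d^3_{2,0}(β)|² = (+0.057824)² = 0.003344 (the z-rotation phases have unit modulus)

P=0.0033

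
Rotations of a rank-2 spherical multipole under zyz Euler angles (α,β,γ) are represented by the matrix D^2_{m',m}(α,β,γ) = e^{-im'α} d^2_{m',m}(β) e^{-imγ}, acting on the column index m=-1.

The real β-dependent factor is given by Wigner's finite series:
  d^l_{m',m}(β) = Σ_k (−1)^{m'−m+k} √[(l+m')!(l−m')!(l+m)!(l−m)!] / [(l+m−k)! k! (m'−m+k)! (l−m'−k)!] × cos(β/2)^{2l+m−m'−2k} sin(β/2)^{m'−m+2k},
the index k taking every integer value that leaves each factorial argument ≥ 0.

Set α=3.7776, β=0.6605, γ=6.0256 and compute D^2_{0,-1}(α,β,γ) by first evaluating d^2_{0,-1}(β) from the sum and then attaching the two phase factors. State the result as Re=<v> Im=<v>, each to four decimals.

D^2_{0,-1}(3.7776,0.6605,6.0256) = e^{-i·0·3.7776}·d^2_{0,-1}(0.6605)·e^{-i·-1·6.0256}. Compute d first:
c=cos(0.6605/2)=0.945961, s=sin(0.6605/2)=0.324280; N=√[2·2·1·6]=4.898979
The bounds max(0,m−m')=0 and min(l+m,l−m')=1 give 2 terms
  k=0: (−1)^1·4.8990/(2)·0.9460^3·0.3243^1 = -0.672381
  k=1: (−1)^2·4.8990/(2)·0.9460^1·0.3243^3 = +0.079015
d^2_{0,-1}(0.6605) = -0.672381 +0.079015 = -0.593366
Phases: e^{-i·(0)·3.7776}=+1.000000+0.000000i, e^{-i·(-1)·6.0256}=+0.967008-0.254746i ⇒ D=-0.573790+0.151158i

Re=-0.5738 Im=0.1512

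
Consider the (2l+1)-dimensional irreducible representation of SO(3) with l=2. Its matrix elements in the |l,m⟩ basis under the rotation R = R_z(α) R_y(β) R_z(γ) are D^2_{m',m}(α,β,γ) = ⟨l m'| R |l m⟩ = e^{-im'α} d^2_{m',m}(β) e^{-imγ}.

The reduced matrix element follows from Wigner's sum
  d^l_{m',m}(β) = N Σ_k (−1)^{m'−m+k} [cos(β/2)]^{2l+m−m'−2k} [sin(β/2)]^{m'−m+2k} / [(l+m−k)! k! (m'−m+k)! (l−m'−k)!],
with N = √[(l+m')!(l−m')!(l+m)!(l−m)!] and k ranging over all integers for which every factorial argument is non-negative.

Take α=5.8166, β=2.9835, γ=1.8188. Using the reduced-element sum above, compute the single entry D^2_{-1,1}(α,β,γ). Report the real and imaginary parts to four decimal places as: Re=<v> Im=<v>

Re=0.6350 Im=0.7319

D^2_{-1,1}(5.8166,2.9835,1.8188) = e^{-i·-1·5.8166}·d^2_{-1,1}(2.9835)·e^{-i·1·1.8188}. Compute d first:
Half-angle: c=0.078964, s=0.996877. N=√(1·6·6·1)=6.000000
k: max(0,(1)−(-1))=2 … min(2+(1),2−(-1))=3
  k=2: (−1)^0·6.0000/(2)·0.0790^2·0.9969^2 = +0.018589
  k=3: (−1)^1·6.0000/(6)·0.0790^0·0.9969^4 = -0.987568
d^2_{-1,1}(2.9835) = +0.018589 -0.987568 = -0.968979
D = (+0.893110-0.449839i)·(-0.968979)·(-0.245469-0.969404i) = +0.634979+0.731930i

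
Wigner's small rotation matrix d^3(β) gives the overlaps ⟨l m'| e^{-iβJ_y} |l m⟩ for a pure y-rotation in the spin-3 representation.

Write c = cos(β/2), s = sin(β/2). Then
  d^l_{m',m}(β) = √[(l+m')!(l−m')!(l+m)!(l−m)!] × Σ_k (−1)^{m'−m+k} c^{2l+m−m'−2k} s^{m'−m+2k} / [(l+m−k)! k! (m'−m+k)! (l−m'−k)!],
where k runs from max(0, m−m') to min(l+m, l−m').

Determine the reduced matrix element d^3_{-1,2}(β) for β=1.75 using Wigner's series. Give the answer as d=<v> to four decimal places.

d^3_{-1,2}(β=1.75) via Wigner's sum:
c=cos(1.75/2)=0.640997, s=sin(1.75/2)=0.767544; N=√[2·24·120·1]=75.894664
Admissible k: 3..4 (factorial args all ≥0)
  k=3: (−1)^0·75.8947/(12)·0.6410^3·0.7675^3 = +0.753194
  k=4: (−1)^1·75.8947/(24)·0.6410^1·0.7675^5 = -0.539972
d^3_{-1,2}(1.75) = +0.753194 -0.539972 = +0.213222

d=0.2132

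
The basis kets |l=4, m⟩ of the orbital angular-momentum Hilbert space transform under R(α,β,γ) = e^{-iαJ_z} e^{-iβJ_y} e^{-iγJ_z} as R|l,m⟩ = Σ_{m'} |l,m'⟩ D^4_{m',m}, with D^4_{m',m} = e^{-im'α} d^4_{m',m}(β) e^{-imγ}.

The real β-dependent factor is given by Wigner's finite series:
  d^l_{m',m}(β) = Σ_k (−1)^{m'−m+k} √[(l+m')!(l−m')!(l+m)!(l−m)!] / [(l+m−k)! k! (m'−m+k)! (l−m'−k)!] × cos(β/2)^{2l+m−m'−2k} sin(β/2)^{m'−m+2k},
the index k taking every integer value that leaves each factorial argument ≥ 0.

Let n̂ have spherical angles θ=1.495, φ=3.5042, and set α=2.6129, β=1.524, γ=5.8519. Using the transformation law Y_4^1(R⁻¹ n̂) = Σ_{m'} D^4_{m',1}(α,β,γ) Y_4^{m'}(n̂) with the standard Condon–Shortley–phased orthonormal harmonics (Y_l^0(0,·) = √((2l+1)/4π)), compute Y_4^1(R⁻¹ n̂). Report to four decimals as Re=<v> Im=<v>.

Re=-0.0247 Im=0.0462

Need the full column D^4_{m',1} for m'=−4..4 at α=2.6129, β=1.524, γ=5.8519.
cos(β/2)=0.723457, sin(β/2)=0.690370
d^4_{-4,1}: single k=5 term ⇒ +0.444366;  D = -0.049969-0.441547i
d^4_{-3,1}: k∈[4..5] ⇒ +0.823183 -0.449765 = +0.373417;  D = -0.150901+0.341569i
d^4_{-2,1}: k∈[3..5] ⇒ +0.922196 -1.259658 +0.229415 = -0.108048;  D = -0.087553+0.063315i
d^4_{-1,1}: k∈[2..5] ⇒ +0.683343 -1.866803 +0.849976 -0.051601 = -0.385084;  D = +0.383258-0.037451i
d^4_{0,1}: k∈[1..4] ⇒ +0.320247 -1.749743 +1.593355 -0.241824 = -0.077965;  D = -0.070826-0.032592i
d^4_{1,1}: k∈[0..3] ⇒ +0.075041 -1.025015 +1.866803 -0.566651 = +0.350179;  D = -0.200841-0.286859i
d^4_{2,1}: k∈[0..2] ⇒ -0.303813 +1.383293 -0.839772 = +0.239709;  D = +0.019664+0.238901i
d^4_{3,1}: k∈[0..1] ⇒ +0.542387 -0.823183 = -0.280796;  D = -0.121268+0.253260i
d^4_{4,1}: single k=0 term ⇒ -0.487980;  D = +0.403973-0.273734i
Y_4^{m'}(θ=1.495,φ=3.5042) and Σ D·Y over m':
  (-0.0500-0.4415i)·(+0.0525-0.4343i)  (-0.1509+0.3416i)·(-0.0436+0.0832i)  (-0.0876+0.0633i)·(-0.2389+0.2118i)  (+0.3833-0.0375i)·(+0.0989-0.0375i)  (-0.0708-0.0326i)·(+0.2993+0.0000i)  (-0.2008-0.2869i)·(-0.0989-0.0375i)  (+0.0197+0.2389i)·(-0.2389-0.2118i)  (-0.1213+0.2533i)·(+0.0436+0.0832i)  (+0.4040-0.2737i)·(+0.0525+0.4343i)
Y_4^1(R⁻¹ n̂) = -0.024711+0.046224i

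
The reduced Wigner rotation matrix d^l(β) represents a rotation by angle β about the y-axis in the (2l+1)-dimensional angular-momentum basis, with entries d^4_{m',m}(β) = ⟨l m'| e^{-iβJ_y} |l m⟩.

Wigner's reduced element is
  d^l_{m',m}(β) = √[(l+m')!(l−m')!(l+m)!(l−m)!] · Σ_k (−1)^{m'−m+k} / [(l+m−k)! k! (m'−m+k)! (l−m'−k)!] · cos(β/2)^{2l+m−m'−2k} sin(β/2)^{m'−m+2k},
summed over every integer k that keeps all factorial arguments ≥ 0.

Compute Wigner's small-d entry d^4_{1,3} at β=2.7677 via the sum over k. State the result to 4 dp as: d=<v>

d^4_{1,3}(β=2.7677) via Wigner's sum:
c=cos(2.7677/2)=0.185859, s=sin(2.7677/2)=0.982576; N=√[120·6·5040·1]=1904.940944
k∈{2,3} keeps every argument non-negative
  k=2: (−1)^0·1904.9409/(240)·0.1859^6·0.9826^2 = +0.000316
  k=3: (−1)^1·1904.9409/(144)·0.1859^4·0.9826^4 = -0.014714
d^4_{1,3}(2.7677) = +0.000316 -0.014714 = -0.014398

d=-0.0144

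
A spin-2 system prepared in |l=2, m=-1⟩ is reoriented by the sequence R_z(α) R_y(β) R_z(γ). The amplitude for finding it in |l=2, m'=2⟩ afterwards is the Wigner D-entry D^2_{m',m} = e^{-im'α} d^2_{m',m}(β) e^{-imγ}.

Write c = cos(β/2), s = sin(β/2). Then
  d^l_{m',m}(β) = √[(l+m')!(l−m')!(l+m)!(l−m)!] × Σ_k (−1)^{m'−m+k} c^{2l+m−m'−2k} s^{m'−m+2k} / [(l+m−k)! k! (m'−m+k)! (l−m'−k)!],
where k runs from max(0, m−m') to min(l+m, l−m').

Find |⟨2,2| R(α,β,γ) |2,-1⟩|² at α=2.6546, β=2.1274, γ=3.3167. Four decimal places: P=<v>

P=0.4210

First d^2_{2,-1}(β=2.1274), then the phase factors e^{-i(2)α} and e^{-i(-1)γ}:
Half-angle: c=0.485641, s=0.874158. N=√(24·1·1·6)=12.000000
k∈{0} keeps every argument non-negative
  k=0: (−1)^3·12.0000/(6)·0.4856^1·0.8742^3 = -0.648807
d^2_{2,-1}(2.1274) = -0.648807
|D^2_{2,-1}|² = |d^2_{2,-1}(β)|² = (-0.648807)² = 0.420951 (the z-rotation phases have unit modulus)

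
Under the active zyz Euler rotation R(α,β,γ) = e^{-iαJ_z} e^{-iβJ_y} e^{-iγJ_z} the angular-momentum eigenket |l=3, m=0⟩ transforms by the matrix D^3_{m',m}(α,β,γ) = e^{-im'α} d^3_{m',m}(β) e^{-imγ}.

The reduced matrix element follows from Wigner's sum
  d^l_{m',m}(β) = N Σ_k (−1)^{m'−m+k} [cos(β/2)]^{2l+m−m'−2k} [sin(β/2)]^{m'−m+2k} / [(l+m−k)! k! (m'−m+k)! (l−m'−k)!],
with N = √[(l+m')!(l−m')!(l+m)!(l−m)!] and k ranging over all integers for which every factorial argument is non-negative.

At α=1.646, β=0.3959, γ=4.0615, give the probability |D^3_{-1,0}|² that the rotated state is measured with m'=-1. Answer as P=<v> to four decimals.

Split into d^3_{-1,0}(β=0.3959) × two z-phases.
With c≡cos(β/2)=0.980472 and s≡sin(β/2)=0.196660, N=[2·24·6·6]^{1/2}=41.569219
The bounds max(0,m−m')=1 and min(l+m,l−m')=3 give 3 terms
  k=1: (−1)^0·41.5692/(12)·0.9805^5·0.1967^1 = +0.617279
  k=2: (−1)^1·41.5692/(4)·0.9805^3·0.1967^3 = -0.074501
  k=3: (−1)^2·41.5692/(12)·0.9805^1·0.1967^5 = +0.000999
d^3_{-1,0}(0.3959) = +0.617279 -0.074501 +0.000999 = +0.543777
|D^3_{-1,0}|² = |d^3_{-1,0}(β)|² = (+0.543777)² = 0.295693 (the z-rotation phases have unit modulus)

P=0.2957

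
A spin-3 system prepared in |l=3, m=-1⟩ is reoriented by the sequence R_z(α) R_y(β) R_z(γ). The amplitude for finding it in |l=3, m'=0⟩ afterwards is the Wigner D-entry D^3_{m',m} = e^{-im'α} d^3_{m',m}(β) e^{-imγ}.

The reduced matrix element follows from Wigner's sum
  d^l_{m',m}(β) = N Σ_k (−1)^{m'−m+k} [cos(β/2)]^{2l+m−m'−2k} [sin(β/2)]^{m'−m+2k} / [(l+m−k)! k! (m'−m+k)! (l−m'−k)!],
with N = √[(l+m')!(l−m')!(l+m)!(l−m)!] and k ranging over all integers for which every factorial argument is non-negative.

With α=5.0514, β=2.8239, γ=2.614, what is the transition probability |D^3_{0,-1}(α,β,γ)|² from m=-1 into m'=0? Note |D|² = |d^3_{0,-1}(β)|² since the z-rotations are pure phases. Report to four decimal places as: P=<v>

P=0.2257

D^3_{0,-1}(5.0514,2.8239,2.614) = e^{-i·0·5.0514}·d^3_{0,-1}(2.8239)·e^{-i·-1·2.614}. Compute d first:
c=cos(2.8239/2)=0.158179, s=sin(2.8239/2)=0.987410; N=√[6·6·2·24]=41.569219
k∈{0,1,2} keeps every argument non-negative
  k=0: (−1)^1·41.5692/(12)·0.1582^5·0.9874^1 = -0.000339
  k=1: (−1)^2·41.5692/(4)·0.1582^3·0.9874^3 = +0.039596
  k=2: (−1)^3·41.5692/(12)·0.1582^1·0.9874^5 = -0.514314
d^3_{0,-1}(2.8239) = -0.000339 +0.039596 -0.514314 = -0.475057
|D^3_{0,-1}|² = |d^3_{0,-1}(β)|² = (-0.475057)² = 0.225679 (the z-rotation phases have unit modulus)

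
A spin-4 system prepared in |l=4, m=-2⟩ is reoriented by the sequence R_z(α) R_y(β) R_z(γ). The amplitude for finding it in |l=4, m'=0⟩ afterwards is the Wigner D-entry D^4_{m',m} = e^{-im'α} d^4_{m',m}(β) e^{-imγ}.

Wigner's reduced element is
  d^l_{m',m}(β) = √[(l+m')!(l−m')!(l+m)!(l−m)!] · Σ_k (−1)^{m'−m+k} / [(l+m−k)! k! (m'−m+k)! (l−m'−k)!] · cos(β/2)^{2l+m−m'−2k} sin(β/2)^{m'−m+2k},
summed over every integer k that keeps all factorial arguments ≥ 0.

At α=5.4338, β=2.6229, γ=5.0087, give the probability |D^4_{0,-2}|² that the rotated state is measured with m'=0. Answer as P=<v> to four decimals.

P=0.1729

First d^4_{0,-2}(β=2.6229), then the phase factors e^{-i(0)α} and e^{-i(-2)γ}:
With c≡cos(β/2)=0.256449 and s≡sin(β/2)=0.966558, N=[24·24·2·720]^{1/2}=910.735966
Admissible k: 0..2 (factorial args all ≥0)
  k=0: (−1)^2·910.7360/(96)·0.2564^6·0.9666^2 = +0.002521
  k=1: (−1)^3·910.7360/(36)·0.2564^4·0.9666^4 = -0.095500
  k=2: (−1)^4·910.7360/(96)·0.2564^2·0.9666^6 = +0.508733
d^4_{0,-2}(2.6229) = +0.002521 -0.095500 +0.508733 = +0.415754
|D^4_{0,-2}|² = |d^4_{0,-2}(β)|² = (+0.415754)² = 0.172851 (the z-rotation phases have unit modulus)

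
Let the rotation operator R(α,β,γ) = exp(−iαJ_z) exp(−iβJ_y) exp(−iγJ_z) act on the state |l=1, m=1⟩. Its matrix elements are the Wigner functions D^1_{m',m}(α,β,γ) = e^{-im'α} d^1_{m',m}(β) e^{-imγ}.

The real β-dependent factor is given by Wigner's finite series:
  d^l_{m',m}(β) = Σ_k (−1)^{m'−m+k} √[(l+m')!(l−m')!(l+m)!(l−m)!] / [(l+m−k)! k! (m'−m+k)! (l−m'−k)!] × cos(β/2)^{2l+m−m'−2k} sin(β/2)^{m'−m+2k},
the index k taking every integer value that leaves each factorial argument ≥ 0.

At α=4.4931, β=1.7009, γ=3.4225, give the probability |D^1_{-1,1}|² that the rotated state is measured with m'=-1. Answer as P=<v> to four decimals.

P=0.3191

D^1_{-1,1}(4.4931,1.7009,3.4225) = e^{-i·-1·4.4931}·d^1_{-1,1}(1.7009)·e^{-i·1·3.4225}. Compute d first:
With c≡cos(β/2)=0.659645 and s≡sin(β/2)=0.751577, N=[1·2·2·1]^{1/2}=2.000000
k: max(0,(1)−(-1))=2 … min(1+(1),1−(-1))=2
  k=2: (−1)^0·2.0000/(2)·0.6596^0·0.7516^2 = +0.564868
d^1_{-1,1}(1.7009) = +0.564868
|D^1_{-1,1}|² = |d^1_{-1,1}(β)|² = (+0.564868)² = 0.319076 (the z-rotation phases have unit modulus)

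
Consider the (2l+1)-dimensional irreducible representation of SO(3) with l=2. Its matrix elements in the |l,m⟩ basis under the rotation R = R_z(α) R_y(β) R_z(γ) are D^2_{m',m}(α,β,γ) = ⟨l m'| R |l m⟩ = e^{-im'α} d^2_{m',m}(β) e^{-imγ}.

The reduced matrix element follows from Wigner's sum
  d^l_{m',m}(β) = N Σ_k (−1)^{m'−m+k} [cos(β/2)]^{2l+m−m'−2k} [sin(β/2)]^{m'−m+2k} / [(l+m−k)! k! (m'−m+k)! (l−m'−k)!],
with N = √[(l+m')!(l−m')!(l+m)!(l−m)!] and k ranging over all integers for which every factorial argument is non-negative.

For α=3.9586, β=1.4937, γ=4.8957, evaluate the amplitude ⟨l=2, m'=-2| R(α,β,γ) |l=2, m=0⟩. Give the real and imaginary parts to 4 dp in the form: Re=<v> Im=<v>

Re=-0.0385 Im=0.6075

D^2_{-2,0}(3.9586,1.4937,4.8957) = e^{-i·-2·3.9586}·d^2_{-2,0}(1.4937)·e^{-i·0·4.8957}. Compute d first:
c=cos(1.4937/2)=0.733832, s=sin(1.4937/2)=0.679331; N=√[1·24·2·2]=9.797959
The bounds max(0,m−m')=2 and min(l+m,l−m')=2 give 1 term
  k=2: (−1)^0·9.7980/(4)·0.7338^2·0.6793^2 = +0.608740
d^2_{-2,0}(1.4937) = +0.608740
Attach z-rotation phases: D = e^{-i(-2)(3.9586)}·(+0.608740)·e^{-i(0)(4.8957)} = -0.038458+0.607524i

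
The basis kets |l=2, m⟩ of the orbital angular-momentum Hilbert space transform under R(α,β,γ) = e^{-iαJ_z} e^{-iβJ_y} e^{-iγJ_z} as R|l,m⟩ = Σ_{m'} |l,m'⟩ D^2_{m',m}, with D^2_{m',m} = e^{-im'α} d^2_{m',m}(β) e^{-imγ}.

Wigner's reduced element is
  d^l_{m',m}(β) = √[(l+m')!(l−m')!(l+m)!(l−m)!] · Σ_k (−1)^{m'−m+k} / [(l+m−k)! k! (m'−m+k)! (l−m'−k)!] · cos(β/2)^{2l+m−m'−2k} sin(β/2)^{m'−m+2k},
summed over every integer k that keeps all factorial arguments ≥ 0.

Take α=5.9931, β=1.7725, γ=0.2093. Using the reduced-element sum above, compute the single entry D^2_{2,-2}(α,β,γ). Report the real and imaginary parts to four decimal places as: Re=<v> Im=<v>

D^2_{2,-2}(5.9931,1.7725,0.2093) = e^{-i·2·5.9931}·d^2_{2,-2}(1.7725)·e^{-i·-2·0.2093}. Compute d first:
c=cos(1.7725/2)=0.632322, s=sin(1.7725/2)=0.774706; N=√[24·1·1·24]=24.000000
k∈{0} keeps every argument non-negative
  k=0: (−1)^4·24.0000/(24)·0.6323^0·0.7747^4 = +0.360203
d^2_{2,-2}(1.7725) = +0.360203
Attach z-rotation phases: D = e^{-i(2)(5.9931)}·(+0.360203)·e^{-i(-2)(0.2093)} = +0.194991+0.302861i

Re=0.1950 Im=0.3029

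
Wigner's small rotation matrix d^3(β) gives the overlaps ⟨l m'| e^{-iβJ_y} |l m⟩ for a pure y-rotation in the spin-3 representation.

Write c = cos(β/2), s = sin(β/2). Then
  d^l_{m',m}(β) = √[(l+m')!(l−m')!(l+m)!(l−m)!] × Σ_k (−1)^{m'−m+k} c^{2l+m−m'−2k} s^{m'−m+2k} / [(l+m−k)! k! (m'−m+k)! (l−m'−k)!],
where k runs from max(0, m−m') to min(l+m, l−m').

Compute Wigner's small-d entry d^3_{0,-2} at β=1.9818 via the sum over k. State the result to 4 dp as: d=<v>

d^3_{0,-2}(β=1.9818) via Wigner's sum:
c=cos(1.9818/2)=0.547937, s=sin(1.9818/2)=0.836519; N=√[6·6·1·120]=65.726707
Admissible k: 0..1 (factorial args all ≥0)
  k=0: (−1)^2·65.7267/(12)·0.5479^4·0.8365^2 = +0.345490
  k=1: (−1)^3·65.7267/(12)·0.5479^2·0.8365^4 = -0.805242
d^3_{0,-2}(1.9818) = +0.345490 -0.805242 = -0.459752

d=-0.4598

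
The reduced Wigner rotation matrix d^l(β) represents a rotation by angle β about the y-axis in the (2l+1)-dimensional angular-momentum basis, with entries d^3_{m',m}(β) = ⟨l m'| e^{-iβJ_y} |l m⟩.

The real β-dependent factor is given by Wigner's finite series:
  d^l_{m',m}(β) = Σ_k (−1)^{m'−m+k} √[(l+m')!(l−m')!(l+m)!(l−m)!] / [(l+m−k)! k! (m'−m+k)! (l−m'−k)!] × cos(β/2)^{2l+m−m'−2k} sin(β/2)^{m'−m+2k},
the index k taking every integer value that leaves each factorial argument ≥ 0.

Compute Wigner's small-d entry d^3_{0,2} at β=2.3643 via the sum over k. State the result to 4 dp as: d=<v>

d=-0.4801

d^3_{0,2}(β=2.3643) via Wigner's sum:
Half-angle: c=0.378936, s=0.925423. N=√(6·6·120·1)=65.726707
The bounds max(0,m−m')=2 and min(l+m,l−m')=3 give 2 terms
  k=2: (−1)^0·65.7267/(12)·0.3789^4·0.9254^2 = +0.096717
  k=3: (−1)^1·65.7267/(12)·0.3789^2·0.9254^4 = -0.576837
d^3_{0,2}(2.3643) = +0.096717 -0.576837 = -0.480120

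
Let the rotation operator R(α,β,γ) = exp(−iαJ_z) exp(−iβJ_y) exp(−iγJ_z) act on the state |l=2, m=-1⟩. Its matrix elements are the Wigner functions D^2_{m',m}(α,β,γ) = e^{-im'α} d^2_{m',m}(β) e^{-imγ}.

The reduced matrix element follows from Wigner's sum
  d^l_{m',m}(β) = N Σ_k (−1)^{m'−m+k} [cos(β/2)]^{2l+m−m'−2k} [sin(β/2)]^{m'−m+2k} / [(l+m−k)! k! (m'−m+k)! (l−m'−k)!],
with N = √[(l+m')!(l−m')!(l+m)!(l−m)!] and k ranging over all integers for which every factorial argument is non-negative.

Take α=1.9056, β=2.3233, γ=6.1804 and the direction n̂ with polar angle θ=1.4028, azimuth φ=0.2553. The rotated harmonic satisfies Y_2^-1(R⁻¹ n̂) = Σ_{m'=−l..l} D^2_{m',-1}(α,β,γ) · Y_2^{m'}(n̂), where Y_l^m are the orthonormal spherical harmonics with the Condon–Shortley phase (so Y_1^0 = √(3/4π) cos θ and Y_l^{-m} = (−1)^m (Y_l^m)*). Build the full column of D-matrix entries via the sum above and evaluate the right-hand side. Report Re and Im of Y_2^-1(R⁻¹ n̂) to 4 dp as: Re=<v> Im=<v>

Need the full column D^2_{m',-1} for m'=−2..2 at α=1.9056, β=2.3233, γ=6.1804.
cos(β/2)=0.397826, sin(β/2)=0.917461
d^2_{-2,-1}: single k=1 term ⇒ +0.115531;  D = -0.097463-0.062035i
d^2_{-1,-1}: k∈[0..1] ⇒ +0.025048 -0.399653 = -0.374605;  D = +0.086138-0.364567i
d^2_{0,-1}: k∈[0..1] ⇒ -0.141496 +0.752543 = +0.611048;  D = +0.607823-0.062696i
d^2_{1,-1}: k∈[0..1] ⇒ +0.399653 -0.708517 = -0.308863;  D = +0.130883+0.279761i
d^2_{2,-1}: single k=0 term ⇒ -0.614449;  D = +0.440095-0.428794i
Y_2^{m'}(θ=1.4028,φ=0.2553) and Σ D·Y over m':
  (-0.0975-0.0620i)·(+0.3276-0.1835i)  (+0.0861-0.3646i)·(+0.1232-0.0322i)  (+0.6078-0.0627i)·(-0.2889+0.0000i)  (+0.1309+0.2798i)·(-0.1232-0.0322i)  (+0.4401-0.4288i)·(+0.3276+0.1835i)
Y_2^-1(R⁻¹ n̂) = -0.004326-0.130413i

Re=-0.0043 Im=-0.1304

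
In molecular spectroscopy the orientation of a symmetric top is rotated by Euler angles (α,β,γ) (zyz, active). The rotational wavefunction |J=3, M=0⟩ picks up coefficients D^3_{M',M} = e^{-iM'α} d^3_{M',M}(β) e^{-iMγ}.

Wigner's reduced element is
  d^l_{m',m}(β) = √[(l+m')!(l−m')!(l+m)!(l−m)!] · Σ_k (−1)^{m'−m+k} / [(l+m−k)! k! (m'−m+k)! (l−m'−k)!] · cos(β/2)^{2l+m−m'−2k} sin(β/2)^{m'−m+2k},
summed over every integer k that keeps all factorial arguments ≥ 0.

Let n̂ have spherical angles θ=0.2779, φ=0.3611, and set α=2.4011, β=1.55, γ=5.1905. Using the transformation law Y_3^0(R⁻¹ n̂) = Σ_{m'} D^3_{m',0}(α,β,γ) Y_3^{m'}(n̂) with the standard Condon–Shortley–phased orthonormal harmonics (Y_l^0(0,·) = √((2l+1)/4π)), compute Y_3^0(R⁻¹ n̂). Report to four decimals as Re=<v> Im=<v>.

Need the full column D^3_{m',0} for m'=−3..3 at α=2.4011, β=1.55, γ=5.1905.
cos(β/2)=0.714421, sin(β/2)=0.699716
d^3_{-3,0}: single k=3 term ⇒ +0.558654;  D = +0.338393+0.444505i
d^3_{-2,0}: k∈[2..3] ⇒ +0.698588 -0.670126 = +0.028462;  D = +0.002553-0.028347i
d^3_{-1,0}: k∈[1..3] ⇒ +0.451111 -1.298196 +0.415101 = -0.431983;  D = +0.318862-0.291438i
d^3_{0,0}: k∈[0..3] ⇒ +0.132961 -1.147898 +1.101129 -0.117363 = -0.031170;  D = -0.031170+0.000000i
d^3_{1,0}: k∈[0..2] ⇒ -0.451111 +1.298196 -0.415101 = +0.431983;  D = -0.318862-0.291438i
d^3_{2,0}: k∈[0..1] ⇒ +0.698588 -0.670126 = +0.028462;  D = +0.002553+0.028347i
d^3_{3,0}: single k=0 term ⇒ -0.558654;  D = -0.338393+0.444505i
Y_3^{m'}(θ=0.2779,φ=0.3611) and Σ D·Y over m':
  (+0.3384+0.4445i)·(+0.0040-0.0076i)  (+0.0026-0.0283i)·(+0.0555-0.0489i)  (+0.3189-0.2914i)·(+0.3006-0.1135i)  (-0.0312+0.0000i)·(+0.5827+0.0000i)  (-0.3189-0.2914i)·(-0.3006-0.1135i)  (+0.0026+0.0283i)·(+0.0555+0.0489i)  (-0.3384+0.4445i)·(-0.0040-0.0076i)
Y_3^0(R⁻¹ n̂) = +0.114358-0.000000i

Re=0.1144 Im=0.0000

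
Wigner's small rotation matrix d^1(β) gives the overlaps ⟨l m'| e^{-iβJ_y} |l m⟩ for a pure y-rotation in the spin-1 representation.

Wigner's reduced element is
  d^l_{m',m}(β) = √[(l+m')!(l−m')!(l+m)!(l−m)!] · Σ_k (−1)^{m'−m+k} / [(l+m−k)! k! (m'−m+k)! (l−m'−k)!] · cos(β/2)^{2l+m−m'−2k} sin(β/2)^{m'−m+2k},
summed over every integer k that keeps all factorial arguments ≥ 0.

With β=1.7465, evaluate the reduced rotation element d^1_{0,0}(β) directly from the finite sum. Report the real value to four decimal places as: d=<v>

d^1_{0,0}(β=1.7465) via Wigner's sum:
Half-angle: c=0.642339, s=0.766421. N=√(1·1·1·1)=1.000000
k: max(0,(0)−(0))=0 … min(1+(0),1−(0))=1
  k=0: (−1)^0·1.0000/(1)·0.6423^2·0.7664^0 = +0.412599
  k=1: (−1)^1·1.0000/(1)·0.6423^0·0.7664^2 = -0.587401
d^1_{0,0}(1.7465) = +0.412599 -0.587401 = -0.174801

d=-0.1748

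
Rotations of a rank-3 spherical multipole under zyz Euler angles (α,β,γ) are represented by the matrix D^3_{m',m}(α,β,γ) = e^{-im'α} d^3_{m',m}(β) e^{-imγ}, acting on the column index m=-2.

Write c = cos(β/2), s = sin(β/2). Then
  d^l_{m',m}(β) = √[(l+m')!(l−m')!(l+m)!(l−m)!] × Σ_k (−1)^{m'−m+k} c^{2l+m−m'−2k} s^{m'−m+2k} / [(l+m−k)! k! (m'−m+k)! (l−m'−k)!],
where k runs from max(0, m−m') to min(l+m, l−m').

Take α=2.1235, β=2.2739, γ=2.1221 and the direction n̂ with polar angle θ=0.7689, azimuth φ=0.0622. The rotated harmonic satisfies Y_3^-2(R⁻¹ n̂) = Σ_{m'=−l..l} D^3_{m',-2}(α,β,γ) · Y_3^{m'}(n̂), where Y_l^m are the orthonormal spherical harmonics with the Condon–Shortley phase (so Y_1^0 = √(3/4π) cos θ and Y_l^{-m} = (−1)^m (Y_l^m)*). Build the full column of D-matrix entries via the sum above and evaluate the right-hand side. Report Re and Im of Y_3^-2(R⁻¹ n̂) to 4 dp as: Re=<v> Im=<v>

Re=0.1823 Im=-0.3074

Need the full column D^3_{m',-2} for m'=−3..3 at α=2.1235, β=2.2739, γ=2.1221.
cos(β/2)=0.420364, sin(β/2)=0.907356
d^3_{-3,-2}: single k=1 term ⇒ +0.029173;  D = -0.010845-0.027082i
d^3_{-2,-2}: k∈[0..1] ⇒ +0.005518 -0.128537 = -0.123019;  D = +0.073192-0.098877i
d^3_{-1,-2}: k∈[0..1] ⇒ -0.037662 +0.350945 = +0.313283;  D = +0.312164+0.026445i
d^3_{0,-2}: k∈[0..1] ⇒ +0.140805 -0.656027 = -0.515222;  D = +0.232505+0.459777i
d^3_{1,-2}: k∈[0..1] ⇒ -0.350945 +0.817548 = +0.466603;  D = -0.243849+0.397814i
d^3_{2,-2}: k∈[0..1] ⇒ +0.598868 -0.558040 = +0.040828;  D = +0.040828-0.000114i
d^3_{3,-2}: single k=0 term ⇒ -0.633270;  D = +0.333968+0.538048i
Y_3^{m'}(θ=0.7689,φ=0.0622) and Σ D·Y over m':
  (-0.0108-0.0271i)·(+0.1378-0.0260i)  (+0.0732-0.0989i)·(+0.3524-0.0441i)  (+0.3122+0.0264i)·(+0.3549-0.0221i)  (+0.2325+0.4598i)·(-0.1120+0.0000i)  (-0.2438+0.3978i)·(-0.3549-0.0221i)  (+0.0408-0.0001i)·(+0.3524+0.0441i)  (+0.3340+0.5380i)·(-0.1378-0.0260i)
Y_3^-2(R⁻¹ n̂) = +0.182284-0.307417i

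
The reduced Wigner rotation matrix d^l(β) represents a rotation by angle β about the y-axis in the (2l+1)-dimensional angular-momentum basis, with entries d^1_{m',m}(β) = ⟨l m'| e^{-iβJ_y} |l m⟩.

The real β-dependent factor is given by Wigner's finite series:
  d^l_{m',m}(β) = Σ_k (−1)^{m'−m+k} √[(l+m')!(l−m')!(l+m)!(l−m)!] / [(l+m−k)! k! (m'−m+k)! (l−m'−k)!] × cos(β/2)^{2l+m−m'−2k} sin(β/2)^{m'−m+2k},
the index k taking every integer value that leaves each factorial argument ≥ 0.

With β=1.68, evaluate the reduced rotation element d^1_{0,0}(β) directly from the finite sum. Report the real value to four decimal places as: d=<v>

d^1_{0,0}(β=1.68) via Wigner's sum:
With c≡cos(β/2)=0.667463 and s≡sin(β/2)=0.744643, N=[1·1·1·1]^{1/2}=1.000000
k: max(0,(0)−(0))=0 … min(1+(0),1−(0))=1
  k=0: (−1)^0·1.0000/(1)·0.6675^2·0.7446^0 = +0.445507
  k=1: (−1)^1·1.0000/(1)·0.6675^0·0.7446^2 = -0.554493
d^1_{0,0}(1.68) = +0.445507 -0.554493 = -0.108987

d=-0.1090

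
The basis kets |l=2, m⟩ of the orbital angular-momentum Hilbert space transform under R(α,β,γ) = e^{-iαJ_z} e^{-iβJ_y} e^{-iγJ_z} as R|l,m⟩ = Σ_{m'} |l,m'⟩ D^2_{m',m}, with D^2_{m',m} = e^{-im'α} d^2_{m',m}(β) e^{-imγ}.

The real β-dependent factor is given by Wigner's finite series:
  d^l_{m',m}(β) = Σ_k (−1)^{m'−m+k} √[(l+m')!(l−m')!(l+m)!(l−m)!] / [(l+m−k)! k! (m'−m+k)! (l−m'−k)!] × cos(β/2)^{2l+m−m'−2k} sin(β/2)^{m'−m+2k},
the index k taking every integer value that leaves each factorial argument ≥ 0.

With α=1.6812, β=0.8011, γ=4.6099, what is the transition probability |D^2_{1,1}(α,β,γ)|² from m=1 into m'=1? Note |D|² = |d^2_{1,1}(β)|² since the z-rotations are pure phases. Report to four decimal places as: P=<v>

First d^2_{1,1}(β=0.8011), then the phase factors e^{-i(1)α} and e^{-i(1)γ}:
Half-angle: c=0.920847, s=0.389925. N=√(6·1·6·1)=6.000000
k∈{0,1} keeps every argument non-negative
  k=0: (−1)^0·6.0000/(6)·0.9208^4·0.3899^0 = +0.719034
  k=1: (−1)^1·6.0000/(2)·0.9208^2·0.3899^2 = -0.386774
d^2_{1,1}(0.8011) = +0.719034 -0.386774 = +0.332259
|D^2_{1,1}|² = |d^2_{1,1}(β)|² = (+0.332259)² = 0.110396 (the z-rotation phases have unit modulus)

P=0.1104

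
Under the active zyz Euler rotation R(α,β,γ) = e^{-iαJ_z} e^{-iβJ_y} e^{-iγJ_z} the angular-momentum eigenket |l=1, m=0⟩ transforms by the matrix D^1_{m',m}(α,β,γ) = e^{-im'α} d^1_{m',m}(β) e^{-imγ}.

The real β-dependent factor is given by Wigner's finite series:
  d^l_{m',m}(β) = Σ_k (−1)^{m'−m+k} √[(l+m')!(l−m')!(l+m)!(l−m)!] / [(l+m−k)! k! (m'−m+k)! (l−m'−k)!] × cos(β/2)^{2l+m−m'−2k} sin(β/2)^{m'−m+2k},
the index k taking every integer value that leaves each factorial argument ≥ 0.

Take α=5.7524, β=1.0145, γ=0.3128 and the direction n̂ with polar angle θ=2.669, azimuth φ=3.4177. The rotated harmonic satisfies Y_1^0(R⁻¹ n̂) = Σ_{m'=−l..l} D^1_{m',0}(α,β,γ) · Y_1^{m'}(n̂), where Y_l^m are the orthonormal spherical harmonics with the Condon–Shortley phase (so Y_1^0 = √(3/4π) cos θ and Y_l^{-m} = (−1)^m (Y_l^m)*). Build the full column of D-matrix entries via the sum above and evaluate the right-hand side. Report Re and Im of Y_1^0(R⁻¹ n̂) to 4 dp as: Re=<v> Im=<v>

Re=-0.3604 Im=0.0000

Need the full column D^1_{m',0} for m'=−1..1 at α=5.7524, β=1.0145, γ=0.3128.
cos(β/2)=0.874084, sin(β/2)=0.485775
d^1_{-1,0}: single k=1 term ⇒ +0.600487;  D = +0.517866-0.303973i
d^1_{0,0}: k∈[0..1] ⇒ +0.764022 -0.235978 = +0.528045;  D = +0.528045+0.000000i
d^1_{1,0}: single k=0 term ⇒ -0.600487;  D = -0.517866-0.303973i
Y_1^{m'}(θ=2.669,φ=3.4177) and Σ D·Y over m':
  (+0.5179-0.3040i)·(-0.1513+0.0429i)  (+0.5280+0.0000i)·(-0.4350+0.0000i)  (-0.5179-0.3040i)·(+0.1513+0.0429i)
Y_1^0(R⁻¹ n̂) = -0.360377+0.000000i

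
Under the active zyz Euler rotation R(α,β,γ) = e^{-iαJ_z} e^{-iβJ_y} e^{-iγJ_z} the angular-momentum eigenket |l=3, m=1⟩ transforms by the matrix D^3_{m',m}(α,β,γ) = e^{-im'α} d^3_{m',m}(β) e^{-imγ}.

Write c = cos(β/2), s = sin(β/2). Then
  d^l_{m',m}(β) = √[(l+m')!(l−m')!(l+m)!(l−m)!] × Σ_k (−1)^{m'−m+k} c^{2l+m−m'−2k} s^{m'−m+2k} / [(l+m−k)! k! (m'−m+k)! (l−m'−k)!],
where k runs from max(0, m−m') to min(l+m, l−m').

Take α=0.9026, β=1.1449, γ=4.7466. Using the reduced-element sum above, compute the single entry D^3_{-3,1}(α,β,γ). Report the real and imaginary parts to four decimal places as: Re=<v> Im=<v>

Re=-0.1063 Im=-0.2103

D^3_{-3,1}(0.9026,1.1449,4.7466) = e^{-i·-3·0.9026}·d^3_{-3,1}(1.1449)·e^{-i·1·4.7466}. Compute d first:
c=cos(1.1449/2)=0.840576, s=sin(1.1449/2)=0.541693; N=√[1·720·24·2]=185.903201
Admissible k: 4..4 (factorial args all ≥0)
  k=4: (−1)^0·185.9032/(48)·0.8406^2·0.5417^4 = +0.235621
d^3_{-3,1}(1.1449) = +0.235621
Attach z-rotation phases: D = e^{-i(-3)(0.9026)}·(+0.235621)·e^{-i(1)(4.7466)} = -0.106290-0.210284i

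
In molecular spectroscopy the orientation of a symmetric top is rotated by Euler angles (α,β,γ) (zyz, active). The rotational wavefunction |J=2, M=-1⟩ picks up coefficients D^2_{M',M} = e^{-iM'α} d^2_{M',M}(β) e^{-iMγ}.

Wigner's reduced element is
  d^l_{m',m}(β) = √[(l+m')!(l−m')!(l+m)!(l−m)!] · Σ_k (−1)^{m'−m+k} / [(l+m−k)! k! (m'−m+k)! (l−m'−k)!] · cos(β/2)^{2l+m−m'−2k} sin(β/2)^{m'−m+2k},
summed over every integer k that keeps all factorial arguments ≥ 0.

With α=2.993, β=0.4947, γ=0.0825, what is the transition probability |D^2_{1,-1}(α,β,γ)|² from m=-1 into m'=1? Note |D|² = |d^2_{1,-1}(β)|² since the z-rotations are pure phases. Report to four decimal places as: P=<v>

D^2_{1,-1}(2.993,0.4947,0.0825) = e^{-i·1·2.993}·d^2_{1,-1}(0.4947)·e^{-i·-1·0.0825}. Compute d first:
With c≡cos(β/2)=0.969565 and s≡sin(β/2)=0.244835, N=[6·1·1·6]^{1/2}=6.000000
Admissible k: 0..1 (factorial args all ≥0)
  k=0: (−1)^2·6.0000/(2)·0.9696^2·0.2448^2 = +0.169053
  k=1: (−1)^3·6.0000/(6)·0.9696^0·0.2448^4 = -0.003593
d^2_{1,-1}(0.4947) = +0.169053 -0.003593 = +0.165460
|D^2_{1,-1}|² = |d^2_{1,-1}(β)|² = (+0.165460)² = 0.027377 (the z-rotation phases have unit modulus)

P=0.0274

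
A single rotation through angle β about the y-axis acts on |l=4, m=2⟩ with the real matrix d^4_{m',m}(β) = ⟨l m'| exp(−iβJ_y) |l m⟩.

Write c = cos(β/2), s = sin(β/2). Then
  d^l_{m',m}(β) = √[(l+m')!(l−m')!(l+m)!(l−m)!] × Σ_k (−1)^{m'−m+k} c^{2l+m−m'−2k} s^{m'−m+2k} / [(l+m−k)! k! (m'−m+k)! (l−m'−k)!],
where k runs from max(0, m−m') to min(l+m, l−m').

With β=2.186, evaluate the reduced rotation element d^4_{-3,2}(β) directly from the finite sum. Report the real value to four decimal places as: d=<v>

d=-0.1465

d^4_{-3,2}(β=2.186) via Wigner's sum:
Half-angle: c=0.459823, s=0.888010. N=√(1·5040·720·2)=2693.993318
Admissible k: 5..6 (factorial args all ≥0)
  k=5: (−1)^0·2693.9933/(240)·0.4598^3·0.8880^5 = +0.602627
  k=6: (−1)^1·2693.9933/(720)·0.4598^1·0.8880^7 = -0.749172
d^4_{-3,2}(2.186) = +0.602627 -0.749172 = -0.146545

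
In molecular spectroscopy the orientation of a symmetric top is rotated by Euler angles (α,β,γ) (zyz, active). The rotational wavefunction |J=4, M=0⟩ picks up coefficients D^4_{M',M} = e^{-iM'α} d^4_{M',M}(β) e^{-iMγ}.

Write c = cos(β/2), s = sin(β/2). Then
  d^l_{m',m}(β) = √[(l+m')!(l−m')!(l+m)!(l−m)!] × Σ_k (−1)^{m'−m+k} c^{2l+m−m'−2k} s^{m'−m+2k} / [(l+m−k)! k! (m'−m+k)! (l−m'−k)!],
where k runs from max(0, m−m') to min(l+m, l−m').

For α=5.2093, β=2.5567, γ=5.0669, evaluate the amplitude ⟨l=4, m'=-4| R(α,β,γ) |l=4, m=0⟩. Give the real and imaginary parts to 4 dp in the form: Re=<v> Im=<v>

Re=-0.0197 Im=0.0444

Split into d^4_{-4,0}(β=2.5567) × two z-phases.
With c≡cos(β/2)=0.288296 and s≡sin(β/2)=0.957541, N=[1·40320·24·24]^{1/2}=4819.161753
The bounds max(0,m−m')=4 and min(l+m,l−m')=4 give 1 term
  k=4: (−1)^0·4819.1618/(576)·0.2883^4·0.9575^4 = +0.048588
d^4_{-4,0}(2.5567) = +0.048588
Phases: e^{-i·(-4)·5.2093}=-0.404880+0.914370i, e^{-i·(0)·5.0669}=+1.000000+0.000000i ⇒ D=-0.019672+0.044428i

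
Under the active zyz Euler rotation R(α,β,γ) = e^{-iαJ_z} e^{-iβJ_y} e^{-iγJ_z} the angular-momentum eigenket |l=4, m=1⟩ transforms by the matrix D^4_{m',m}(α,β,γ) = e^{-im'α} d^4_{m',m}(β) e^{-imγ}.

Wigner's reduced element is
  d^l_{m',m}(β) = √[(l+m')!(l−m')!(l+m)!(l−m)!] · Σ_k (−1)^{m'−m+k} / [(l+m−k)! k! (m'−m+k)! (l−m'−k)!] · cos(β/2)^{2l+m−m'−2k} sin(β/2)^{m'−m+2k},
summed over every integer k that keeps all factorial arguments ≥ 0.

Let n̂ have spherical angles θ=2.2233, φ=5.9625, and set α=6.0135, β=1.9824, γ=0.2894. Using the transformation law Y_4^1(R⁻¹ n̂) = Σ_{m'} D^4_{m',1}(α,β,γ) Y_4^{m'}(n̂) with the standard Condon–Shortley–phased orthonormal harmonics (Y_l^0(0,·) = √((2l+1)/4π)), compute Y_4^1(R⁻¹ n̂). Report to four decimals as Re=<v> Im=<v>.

Re=-0.3582 Im=0.1763

Need the full column D^4_{m',1} for m'=−4..4 at α=6.0135, β=1.9824, γ=0.2894.
cos(β/2)=0.547686, sin(β/2)=0.836684
d^4_{-4,1}: single k=5 term ⇒ +0.504076;  D = +0.101456-0.493761i
d^4_{-3,1}: k∈[4..5] ⇒ +0.583300 -0.816774 = -0.233475;  D = -0.106224+0.207911i
d^4_{-2,1}: k∈[3..5] ⇒ +0.408186 -1.428922 +0.666957 = -0.353779;  D = -0.239078+0.260771i
d^4_{-1,1}: k∈[2..5] ⇒ +0.188936 -1.322799 +1.543558 -0.240155 = +0.169540;  D = +0.143726-0.089926i
d^4_{0,1}: k∈[1..4] ⇒ +0.055309 -0.774479 +1.807459 -0.703034 = +0.385256;  D = +0.369235-0.109943i
d^4_{1,1}: k∈[0..3] ⇒ +0.008096 -0.283403 +1.322799 -1.029039 = +0.018453;  D = +0.018449-0.000364i
d^4_{2,1}: k∈[0..2] ⇒ -0.052471 +0.612279 -0.952615 = -0.392807;  D = -0.380598-0.097171i
d^4_{3,1}: k∈[0..1] ⇒ +0.149963 -0.583300 = -0.433337;  D = -0.376132-0.215187i
d^4_{4,1}: single k=0 term ⇒ -0.215992;  D = -0.152126-0.153330i
Y_4^{m'}(θ=2.2233,φ=5.9625) and Σ D·Y over m':
  (+0.1015-0.4938i)·(+0.0501+0.1691i)  (-0.1062+0.2079i)·(-0.2180-0.3128i)  (-0.2391+0.2608i)·(+0.2675+0.1997i)  (+0.1437-0.0899i)·(+0.0908+0.0302i)  (+0.3692-0.1099i)·(-0.3494+0.0000i)  (+0.0184-0.0004i)·(-0.0908+0.0302i)  (-0.3806-0.0972i)·(+0.2675-0.1997i)  (-0.3761-0.2152i)·(+0.2180-0.3128i)  (-0.1521-0.1533i)·(+0.0501-0.1691i)
Y_4^1(R⁻¹ n̂) = -0.358240+0.176282i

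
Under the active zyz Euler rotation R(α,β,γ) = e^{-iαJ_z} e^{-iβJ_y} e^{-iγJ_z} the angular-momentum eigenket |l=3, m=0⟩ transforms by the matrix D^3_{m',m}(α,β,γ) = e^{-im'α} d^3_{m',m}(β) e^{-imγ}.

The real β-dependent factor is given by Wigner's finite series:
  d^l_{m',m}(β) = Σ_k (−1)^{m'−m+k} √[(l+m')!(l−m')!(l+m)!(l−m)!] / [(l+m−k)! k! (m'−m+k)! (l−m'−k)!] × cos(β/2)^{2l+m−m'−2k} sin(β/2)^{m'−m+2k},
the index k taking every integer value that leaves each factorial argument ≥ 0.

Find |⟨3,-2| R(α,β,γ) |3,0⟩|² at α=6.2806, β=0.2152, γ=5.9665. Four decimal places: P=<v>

P=0.0037

First d^3_{-2,0}(β=0.2152), then the phase factors e^{-i(-2)α} and e^{-i(0)γ}:
Half-angle: c=0.994217, s=0.107392. N=√(1·120·6·6)=65.726707
Admissible k: 2..3 (factorial args all ≥0)
  k=2: (−1)^0·65.7267/(12)·0.9942^4·0.1074^2 = +0.061721
  k=3: (−1)^1·65.7267/(12)·0.9942^2·0.1074^4 = -0.000720
d^3_{-2,0}(0.2152) = +0.061721 -0.000720 = +0.061001
|D^3_{-2,0}|² = |d^3_{-2,0}(β)|² = (+0.061001)² = 0.003721 (the z-rotation phases have unit modulus)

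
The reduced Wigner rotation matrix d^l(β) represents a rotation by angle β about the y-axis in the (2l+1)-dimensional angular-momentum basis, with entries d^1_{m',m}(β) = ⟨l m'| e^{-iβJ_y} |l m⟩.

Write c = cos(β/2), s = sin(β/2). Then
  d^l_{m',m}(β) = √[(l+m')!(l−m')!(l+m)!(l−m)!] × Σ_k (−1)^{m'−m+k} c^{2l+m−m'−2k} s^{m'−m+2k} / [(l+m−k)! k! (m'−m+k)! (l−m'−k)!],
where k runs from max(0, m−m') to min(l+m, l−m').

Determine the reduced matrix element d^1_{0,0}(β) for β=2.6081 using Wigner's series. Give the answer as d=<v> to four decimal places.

d^1_{0,0}(β=2.6081) via Wigner's sum:
Half-angle: c=0.263594, s=0.964634. N=√(1·1·1·1)=1.000000
Admissible k: 0..1 (factorial args all ≥0)
  k=0: (−1)^0·1.0000/(1)·0.2636^2·0.9646^0 = +0.069482
  k=1: (−1)^1·1.0000/(1)·0.2636^0·0.9646^2 = -0.930518
d^1_{0,0}(2.6081) = +0.069482 -0.930518 = -0.861036

d=-0.8610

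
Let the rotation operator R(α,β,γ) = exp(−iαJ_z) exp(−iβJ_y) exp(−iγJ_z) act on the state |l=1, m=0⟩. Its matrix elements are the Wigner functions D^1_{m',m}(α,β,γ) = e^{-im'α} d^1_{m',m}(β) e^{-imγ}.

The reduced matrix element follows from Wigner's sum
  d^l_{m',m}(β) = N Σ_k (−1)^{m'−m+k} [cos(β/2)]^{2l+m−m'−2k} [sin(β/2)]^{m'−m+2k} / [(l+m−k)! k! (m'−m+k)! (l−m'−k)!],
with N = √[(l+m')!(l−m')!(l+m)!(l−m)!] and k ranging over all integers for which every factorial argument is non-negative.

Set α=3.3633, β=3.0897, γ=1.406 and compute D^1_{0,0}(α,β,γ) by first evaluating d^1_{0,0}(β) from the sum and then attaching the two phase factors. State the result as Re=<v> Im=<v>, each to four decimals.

D^1_{0,0}(3.3633,3.0897,1.406) = e^{-i·0·3.3633}·d^1_{0,0}(3.0897)·e^{-i·0·1.406}. Compute d first:
c=cos(3.0897/2)=0.025943, s=sin(3.0897/2)=0.999663; N=√[1·1·1·1]=1.000000
k: max(0,(0)−(0))=0 … min(1+(0),1−(0))=1
  k=0: (−1)^0·1.0000/(1)·0.0259^2·0.9997^0 = +0.000673
  k=1: (−1)^1·1.0000/(1)·0.0259^0·0.9997^2 = -0.999327
d^1_{0,0}(3.0897) = +0.000673 -0.999327 = -0.998654
Phases: e^{-i·(0)·3.3633}=+1.000000+0.000000i, e^{-i·(0)·1.406}=+1.000000+0.000000i ⇒ D=-0.998654+0.000000i

Re=-0.9987 Im=0.0000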